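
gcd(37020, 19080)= 60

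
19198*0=0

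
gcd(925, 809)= 1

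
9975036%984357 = 131466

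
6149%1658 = 1175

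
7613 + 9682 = 17295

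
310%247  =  63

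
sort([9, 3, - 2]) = [ - 2,3,9]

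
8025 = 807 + 7218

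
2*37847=75694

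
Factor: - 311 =-311^1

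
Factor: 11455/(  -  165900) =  - 2^ ( - 2)*3^( - 1)*5^( - 1)*7^( - 1)*29^1 = - 29/420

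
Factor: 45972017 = 7^1 * 13^1*505187^1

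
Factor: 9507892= 2^2*311^1 * 7643^1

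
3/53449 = 3/53449 = 0.00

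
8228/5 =8228/5  =  1645.60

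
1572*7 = 11004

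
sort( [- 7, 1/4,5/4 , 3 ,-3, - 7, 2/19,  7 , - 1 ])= [  -  7, - 7, - 3, - 1, 2/19,1/4, 5/4, 3,7 ]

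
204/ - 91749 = - 1  +  1795/1799 = -0.00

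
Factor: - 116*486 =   -  2^3* 3^5 * 29^1  =  - 56376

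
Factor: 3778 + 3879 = 13^1*19^1*31^1 = 7657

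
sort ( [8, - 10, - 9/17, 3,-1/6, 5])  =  [ - 10, - 9/17, - 1/6 , 3,5, 8 ] 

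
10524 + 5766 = 16290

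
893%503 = 390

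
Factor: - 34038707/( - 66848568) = 2^( - 3 )*3^( - 1)*2785357^( - 1)*34038707^1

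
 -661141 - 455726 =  - 1116867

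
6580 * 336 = 2210880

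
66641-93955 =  - 27314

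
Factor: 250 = 2^1* 5^3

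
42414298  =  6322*6709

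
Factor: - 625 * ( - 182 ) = 113750 = 2^1*5^4*7^1 *13^1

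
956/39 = 24 + 20/39=24.51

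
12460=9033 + 3427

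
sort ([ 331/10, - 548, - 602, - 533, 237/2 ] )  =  [ - 602, - 548, - 533, 331/10, 237/2] 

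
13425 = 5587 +7838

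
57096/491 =57096/491 =116.29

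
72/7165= 72/7165  =  0.01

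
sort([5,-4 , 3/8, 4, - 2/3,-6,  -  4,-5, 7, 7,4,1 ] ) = [ - 6, - 5,-4 , -4, - 2/3,3/8, 1,  4,4, 5, 7, 7 ] 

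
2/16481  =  2/16481  =  0.00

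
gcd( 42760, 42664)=8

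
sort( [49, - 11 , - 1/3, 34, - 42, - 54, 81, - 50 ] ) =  [ - 54,-50,-42,- 11, - 1/3,  34,49,81 ] 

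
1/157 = 1/157= 0.01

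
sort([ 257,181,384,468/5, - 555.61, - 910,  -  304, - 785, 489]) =[ - 910, -785 , - 555.61, - 304,468/5, 181, 257,384, 489] 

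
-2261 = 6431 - 8692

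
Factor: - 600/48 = - 2^( - 1 )*5^2 = - 25/2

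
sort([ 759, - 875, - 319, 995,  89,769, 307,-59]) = [ - 875,  -  319, - 59, 89, 307,759 , 769 , 995]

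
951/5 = 190 + 1/5 = 190.20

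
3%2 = 1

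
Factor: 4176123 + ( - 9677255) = - 5501132 = - 2^2*7^2*13^1*17^1*127^1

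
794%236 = 86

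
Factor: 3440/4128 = 5/6 = 2^( - 1) *3^ (-1 ) * 5^1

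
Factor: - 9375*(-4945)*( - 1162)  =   - 53869593750 = - 2^1*3^1*5^6 * 7^1*23^1*43^1*83^1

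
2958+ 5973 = 8931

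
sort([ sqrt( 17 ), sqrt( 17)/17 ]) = [ sqrt( 17)/17,sqrt(17)] 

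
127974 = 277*462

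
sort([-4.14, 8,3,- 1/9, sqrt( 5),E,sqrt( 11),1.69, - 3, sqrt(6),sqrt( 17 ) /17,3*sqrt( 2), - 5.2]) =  [-5.2,-4.14,- 3, - 1/9 , sqrt(17 )/17 , 1.69,sqrt(5 ), sqrt( 6), E, 3,sqrt(11),3*sqrt(2), 8]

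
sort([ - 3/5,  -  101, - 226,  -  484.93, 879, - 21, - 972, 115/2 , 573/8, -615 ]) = [ - 972, - 615, - 484.93, - 226, - 101, - 21, - 3/5, 115/2, 573/8, 879]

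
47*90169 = 4237943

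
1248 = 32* 39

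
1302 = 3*434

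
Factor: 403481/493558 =2^( - 1) * 463^ ( - 1 )*757^1 = 757/926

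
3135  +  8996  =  12131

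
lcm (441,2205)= 2205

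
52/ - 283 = - 52/283 = -0.18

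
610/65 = 9 + 5/13=9.38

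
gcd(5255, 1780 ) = 5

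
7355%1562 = 1107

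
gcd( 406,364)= 14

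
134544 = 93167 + 41377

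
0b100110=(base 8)46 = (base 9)42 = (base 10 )38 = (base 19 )20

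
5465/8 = 683 + 1/8 =683.12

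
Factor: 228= 2^2*3^1* 19^1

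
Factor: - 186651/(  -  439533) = 31/73 = 31^1*73^( - 1 )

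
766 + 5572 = 6338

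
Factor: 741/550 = 2^(  -  1)*3^1*5^(-2)*11^(  -  1)*13^1 * 19^1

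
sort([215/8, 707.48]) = [215/8 , 707.48]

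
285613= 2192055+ - 1906442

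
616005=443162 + 172843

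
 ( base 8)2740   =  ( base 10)1504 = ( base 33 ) 1CJ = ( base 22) 328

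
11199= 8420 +2779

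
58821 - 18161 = 40660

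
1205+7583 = 8788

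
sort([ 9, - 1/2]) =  [ - 1/2, 9 ]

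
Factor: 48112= 2^4*31^1*97^1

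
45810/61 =750 + 60/61 = 750.98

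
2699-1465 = 1234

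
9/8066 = 9/8066 = 0.00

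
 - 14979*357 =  - 5347503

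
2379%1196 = 1183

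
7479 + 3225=10704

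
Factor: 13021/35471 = 29^1*79^(-1 )= 29/79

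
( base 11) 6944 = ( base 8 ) 21643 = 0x23A3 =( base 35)7FN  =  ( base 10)9123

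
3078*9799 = 30161322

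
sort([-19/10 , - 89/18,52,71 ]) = [ - 89/18, - 19/10, 52,  71] 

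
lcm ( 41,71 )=2911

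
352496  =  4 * 88124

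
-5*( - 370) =1850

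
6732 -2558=4174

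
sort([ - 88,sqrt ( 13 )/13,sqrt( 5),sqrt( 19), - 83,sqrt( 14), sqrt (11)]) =[-88, - 83,sqrt( 13)/13, sqrt (5 ),sqrt( 11 ),sqrt( 14),sqrt( 19)]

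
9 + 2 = 11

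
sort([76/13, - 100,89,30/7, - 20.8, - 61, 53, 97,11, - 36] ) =[ - 100, - 61 ,- 36, - 20.8,30/7, 76/13, 11,53, 89,97 ] 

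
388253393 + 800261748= 1188515141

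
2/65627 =2/65627 = 0.00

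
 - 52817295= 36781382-89598677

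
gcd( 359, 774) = 1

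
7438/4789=7438/4789 = 1.55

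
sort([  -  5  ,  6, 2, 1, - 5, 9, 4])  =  [ - 5 , - 5, 1,2,4,  6,  9]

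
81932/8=20483/2  =  10241.50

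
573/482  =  1+91/482 =1.19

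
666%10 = 6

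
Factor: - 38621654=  - 2^1*17^1*43^1*26417^1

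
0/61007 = 0 = 0.00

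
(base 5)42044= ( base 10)2774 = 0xAD6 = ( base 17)9a3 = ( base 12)1732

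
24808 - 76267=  - 51459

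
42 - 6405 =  - 6363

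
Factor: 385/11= 5^1*7^1=35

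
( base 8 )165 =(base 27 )49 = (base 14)85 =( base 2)1110101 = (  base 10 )117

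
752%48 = 32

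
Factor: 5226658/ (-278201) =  - 2^1*7^(  -  1)*11^ ( - 1)*23^1*3613^(- 1) * 113623^1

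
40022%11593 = 5243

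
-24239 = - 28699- - 4460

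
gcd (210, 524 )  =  2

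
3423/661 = 3423/661 =5.18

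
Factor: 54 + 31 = 5^1*17^1 = 85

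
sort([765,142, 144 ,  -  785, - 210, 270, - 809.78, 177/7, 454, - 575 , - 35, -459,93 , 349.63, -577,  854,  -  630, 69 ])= [ - 809.78, - 785, - 630, -577, - 575 , - 459, - 210, - 35, 177/7,69,93 , 142,144, 270,349.63,454,765 , 854 ]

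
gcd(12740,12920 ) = 20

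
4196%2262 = 1934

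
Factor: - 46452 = -2^2*3^1*7^2*79^1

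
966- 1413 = - 447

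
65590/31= 2115 + 25/31 =2115.81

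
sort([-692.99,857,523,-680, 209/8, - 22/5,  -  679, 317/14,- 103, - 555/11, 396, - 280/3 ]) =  [-692.99, - 680, - 679, - 103,-280/3,-555/11, - 22/5,317/14,209/8,396,523,  857 ]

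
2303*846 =1948338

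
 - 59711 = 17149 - 76860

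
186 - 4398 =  - 4212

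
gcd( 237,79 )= 79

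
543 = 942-399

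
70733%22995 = 1748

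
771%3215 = 771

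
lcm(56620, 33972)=169860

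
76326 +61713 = 138039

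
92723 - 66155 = 26568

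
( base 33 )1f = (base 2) 110000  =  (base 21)26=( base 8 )60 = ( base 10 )48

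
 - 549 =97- 646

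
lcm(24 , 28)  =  168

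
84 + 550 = 634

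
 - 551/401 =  - 551/401 = - 1.37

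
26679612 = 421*63372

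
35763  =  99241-63478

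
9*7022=63198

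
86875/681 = 127+ 388/681 = 127.57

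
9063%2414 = 1821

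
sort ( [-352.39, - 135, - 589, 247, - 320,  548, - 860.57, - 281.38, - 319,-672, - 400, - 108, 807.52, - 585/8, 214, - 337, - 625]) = [  -  860.57 , - 672,  -  625,  -  589,- 400,- 352.39,- 337,-320, - 319, - 281.38, - 135, - 108,- 585/8,214, 247 , 548, 807.52 ] 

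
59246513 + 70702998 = 129949511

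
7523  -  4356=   3167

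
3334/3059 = 3334/3059=1.09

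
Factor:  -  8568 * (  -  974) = 8345232 =2^4*3^2*7^1*17^1 * 487^1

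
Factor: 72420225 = 3^1*5^2*965603^1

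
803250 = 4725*170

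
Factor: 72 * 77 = 5544 = 2^3*3^2 * 7^1 * 11^1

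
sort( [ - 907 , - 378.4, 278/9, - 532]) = [  -  907,- 532, - 378.4, 278/9 ] 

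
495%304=191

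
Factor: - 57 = -3^1 *19^1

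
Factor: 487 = 487^1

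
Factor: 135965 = 5^1*71^1*383^1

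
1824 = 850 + 974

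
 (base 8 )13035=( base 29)6l6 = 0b1011000011101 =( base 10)5661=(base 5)140121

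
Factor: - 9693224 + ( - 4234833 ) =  - 11^1*13^1*173^1*563^1 =- 13928057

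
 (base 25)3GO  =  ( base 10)2299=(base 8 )4373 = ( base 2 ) 100011111011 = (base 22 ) 4gb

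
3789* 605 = 2292345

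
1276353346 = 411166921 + 865186425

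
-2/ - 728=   1/364 = 0.00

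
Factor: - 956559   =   - 3^1*67^1*4759^1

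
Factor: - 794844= - 2^2*3^2*22079^1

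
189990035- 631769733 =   -  441779698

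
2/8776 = 1/4388 = 0.00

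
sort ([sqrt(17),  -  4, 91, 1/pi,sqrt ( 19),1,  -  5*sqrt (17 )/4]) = [-5*sqrt(17) /4,  -  4, 1/pi, 1, sqrt( 17),sqrt(19),91 ]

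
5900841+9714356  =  15615197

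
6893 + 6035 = 12928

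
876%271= 63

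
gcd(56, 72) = 8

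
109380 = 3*36460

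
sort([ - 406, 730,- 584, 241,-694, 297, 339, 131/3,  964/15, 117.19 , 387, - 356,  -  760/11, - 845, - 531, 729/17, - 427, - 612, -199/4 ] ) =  [ - 845 , - 694, - 612, - 584, - 531, - 427, - 406, - 356,  -  760/11, - 199/4, 729/17,131/3,964/15, 117.19,241,297, 339, 387 , 730]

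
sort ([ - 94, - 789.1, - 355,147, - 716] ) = [ - 789.1,  -  716,-355, - 94, 147]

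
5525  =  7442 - 1917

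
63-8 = 55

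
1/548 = 1/548 = 0.00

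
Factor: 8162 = 2^1*7^1*11^1*53^1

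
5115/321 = 1705/107 = 15.93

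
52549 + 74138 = 126687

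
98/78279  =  98/78279 = 0.00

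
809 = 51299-50490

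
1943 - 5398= -3455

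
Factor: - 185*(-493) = 91205 =5^1*17^1 * 29^1*37^1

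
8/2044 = 2/511 = 0.00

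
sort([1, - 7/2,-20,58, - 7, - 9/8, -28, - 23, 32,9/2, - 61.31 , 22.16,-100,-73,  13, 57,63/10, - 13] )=[ - 100,  -  73, - 61.31, - 28, - 23, - 20, - 13 ,  -  7 ,  -  7/2, - 9/8, 1,  9/2, 63/10,13, 22.16,32, 57, 58]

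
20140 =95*212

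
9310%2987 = 349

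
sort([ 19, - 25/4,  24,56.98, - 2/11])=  [ - 25/4 ,  -  2/11, 19,24,56.98 ]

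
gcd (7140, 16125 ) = 15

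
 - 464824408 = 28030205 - 492854613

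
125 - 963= - 838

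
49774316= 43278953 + 6495363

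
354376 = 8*44297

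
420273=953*441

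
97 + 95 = 192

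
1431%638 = 155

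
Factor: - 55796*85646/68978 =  - 2^2*7^( - 1 ) * 11^1*17^1*29^1* 37^1 * 229^1* 379^ ( - 1) =- 183796316/2653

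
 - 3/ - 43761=1/14587 = 0.00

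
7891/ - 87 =-91 + 26/87 = -  90.70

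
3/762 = 1/254 = 0.00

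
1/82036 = 1/82036 = 0.00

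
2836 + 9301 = 12137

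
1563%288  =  123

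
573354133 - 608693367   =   - 35339234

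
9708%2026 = 1604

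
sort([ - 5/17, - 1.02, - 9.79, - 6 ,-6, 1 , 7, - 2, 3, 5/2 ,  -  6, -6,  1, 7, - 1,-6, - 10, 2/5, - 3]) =[ - 10,-9.79, -6, - 6,-6, - 6, - 6,-3, - 2, - 1.02,-1 , - 5/17, 2/5, 1, 1,5/2, 3,7,7]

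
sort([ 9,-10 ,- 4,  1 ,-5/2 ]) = [ -10, - 4, - 5/2,1 , 9]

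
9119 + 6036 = 15155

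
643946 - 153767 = 490179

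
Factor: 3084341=13^1*237257^1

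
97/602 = 97/602 =0.16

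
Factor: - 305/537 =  - 3^( - 1)*5^1*61^1 * 179^(  -  1 )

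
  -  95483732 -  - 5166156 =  - 90317576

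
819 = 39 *21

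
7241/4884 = 7241/4884= 1.48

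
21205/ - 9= -21205/9 = - 2356.11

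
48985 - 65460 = - 16475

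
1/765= 1/765 = 0.00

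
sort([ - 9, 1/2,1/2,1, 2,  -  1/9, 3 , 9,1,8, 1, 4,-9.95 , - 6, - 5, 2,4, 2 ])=[-9.95 ,  -  9, - 6,-5,-1/9, 1/2, 1/2, 1, 1 , 1, 2, 2,2,3,4,4,8, 9 ]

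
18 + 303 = 321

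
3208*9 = 28872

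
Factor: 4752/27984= 9/53 = 3^2*53^(  -  1) 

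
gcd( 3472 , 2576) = 112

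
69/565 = 69/565 =0.12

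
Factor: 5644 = 2^2*17^1*83^1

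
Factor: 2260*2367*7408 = 2^6*3^2*5^1*113^1*263^1*463^1 = 39628503360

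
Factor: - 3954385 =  - 5^1*359^1*2203^1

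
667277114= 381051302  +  286225812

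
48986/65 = 48986/65 = 753.63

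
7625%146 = 33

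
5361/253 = 5361/253 = 21.19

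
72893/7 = 72893/7 =10413.29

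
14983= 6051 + 8932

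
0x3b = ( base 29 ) 21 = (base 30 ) 1T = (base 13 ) 47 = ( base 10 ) 59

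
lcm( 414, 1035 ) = 2070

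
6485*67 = 434495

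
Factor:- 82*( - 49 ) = 2^1*7^2*41^1 = 4018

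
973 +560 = 1533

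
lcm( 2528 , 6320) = 12640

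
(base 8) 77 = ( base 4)333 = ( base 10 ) 63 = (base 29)25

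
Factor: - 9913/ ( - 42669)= 3^(  -  2)*11^(-1 )*23^1 = 23/99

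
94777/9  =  94777/9 = 10530.78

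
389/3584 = 389/3584 = 0.11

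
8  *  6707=53656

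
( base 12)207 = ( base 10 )295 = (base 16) 127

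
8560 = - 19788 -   -  28348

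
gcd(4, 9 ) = 1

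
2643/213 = 12 + 29/71= 12.41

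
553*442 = 244426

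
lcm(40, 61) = 2440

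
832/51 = 16+16/51 = 16.31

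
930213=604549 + 325664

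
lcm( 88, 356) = 7832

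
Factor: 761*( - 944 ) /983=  - 2^4*59^1*761^1*983^(-1 ) = - 718384/983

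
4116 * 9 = 37044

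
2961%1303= 355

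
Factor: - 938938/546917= -2^1*7^1*11^1*13^1*23^( - 1)*43^( - 1)*67^1 * 79^( - 1)=- 134134/78131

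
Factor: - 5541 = -3^1 *1847^1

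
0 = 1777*0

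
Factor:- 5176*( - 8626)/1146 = 22324088/573 = 2^3*3^( - 1 ) * 19^1*191^ (- 1)*227^1*647^1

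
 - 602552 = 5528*( - 109)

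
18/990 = 1/55 = 0.02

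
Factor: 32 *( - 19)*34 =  - 20672 = - 2^6*17^1 * 19^1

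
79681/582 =79681/582 = 136.91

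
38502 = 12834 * 3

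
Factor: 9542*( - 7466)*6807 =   -  2^2*3^1*13^1*367^1*2269^1*3733^1= - 484934573604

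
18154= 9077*2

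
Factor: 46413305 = 5^1*173^1 * 53657^1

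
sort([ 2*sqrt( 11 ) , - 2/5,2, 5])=[ - 2/5 , 2,  5, 2* sqrt( 11)] 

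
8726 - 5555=3171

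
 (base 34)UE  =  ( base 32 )10a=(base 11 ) 860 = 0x40a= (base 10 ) 1034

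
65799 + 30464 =96263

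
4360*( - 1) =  - 4360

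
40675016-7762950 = 32912066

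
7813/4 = 1953 + 1/4 = 1953.25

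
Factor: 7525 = 5^2*7^1*43^1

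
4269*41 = 175029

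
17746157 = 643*27599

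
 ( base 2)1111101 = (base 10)125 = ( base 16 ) 7d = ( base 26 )4l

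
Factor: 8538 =2^1*3^1*1423^1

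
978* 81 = 79218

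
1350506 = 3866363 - 2515857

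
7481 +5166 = 12647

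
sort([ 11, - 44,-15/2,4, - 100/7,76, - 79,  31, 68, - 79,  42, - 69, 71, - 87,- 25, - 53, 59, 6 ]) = [ - 87, -79, - 79 , - 69, - 53, - 44, - 25, - 100/7, - 15/2,4,6,11, 31,42,59,68, 71, 76]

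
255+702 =957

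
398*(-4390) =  - 1747220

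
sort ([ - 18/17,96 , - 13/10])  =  [  -  13/10 , - 18/17,96 ] 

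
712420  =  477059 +235361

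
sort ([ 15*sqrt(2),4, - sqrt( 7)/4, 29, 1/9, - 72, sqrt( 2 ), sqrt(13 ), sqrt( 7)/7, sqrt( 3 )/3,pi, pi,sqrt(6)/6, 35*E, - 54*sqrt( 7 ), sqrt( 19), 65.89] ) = [ -54*sqrt( 7 ) , - 72, - sqrt( 7)/4,1/9,sqrt(7)/7 , sqrt( 6)/6, sqrt( 3) /3, sqrt(2),pi,pi, sqrt(13),4, sqrt( 19), 15  *sqrt( 2), 29,65.89, 35 * E ] 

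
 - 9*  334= - 3006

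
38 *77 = 2926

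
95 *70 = 6650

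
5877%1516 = 1329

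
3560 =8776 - 5216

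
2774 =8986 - 6212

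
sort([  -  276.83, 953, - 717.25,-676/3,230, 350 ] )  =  [ - 717.25 ,  -  276.83,- 676/3,230,350,953]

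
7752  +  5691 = 13443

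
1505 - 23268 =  - 21763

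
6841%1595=461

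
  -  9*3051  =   - 27459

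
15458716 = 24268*637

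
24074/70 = 343 + 32/35 = 343.91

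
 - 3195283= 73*( -43771) 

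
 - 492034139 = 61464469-553498608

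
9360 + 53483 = 62843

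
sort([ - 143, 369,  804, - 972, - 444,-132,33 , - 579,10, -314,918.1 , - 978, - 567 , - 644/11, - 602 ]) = [ - 978, - 972, - 602, - 579, - 567,  -  444, - 314, - 143,-132, - 644/11,10,  33,  369 , 804,918.1 ] 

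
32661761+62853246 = 95515007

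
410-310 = 100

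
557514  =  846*659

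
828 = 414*2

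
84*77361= 6498324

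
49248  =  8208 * 6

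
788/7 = 788/7 = 112.57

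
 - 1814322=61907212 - 63721534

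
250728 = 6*41788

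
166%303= 166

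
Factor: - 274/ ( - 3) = 2^1*3^( - 1)*137^1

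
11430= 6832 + 4598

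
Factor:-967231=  - 31^1*41^1*761^1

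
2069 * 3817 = 7897373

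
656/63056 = 41/3941 = 0.01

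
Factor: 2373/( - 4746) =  - 2^( - 1) = - 1/2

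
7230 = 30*241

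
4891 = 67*73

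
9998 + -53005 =  -  43007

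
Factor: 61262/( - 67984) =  - 30631/33992  =  - 2^ ( -3)*7^ ( - 1 ) * 607^(-1)*30631^1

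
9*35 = 315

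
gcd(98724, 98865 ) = 3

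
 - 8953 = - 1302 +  - 7651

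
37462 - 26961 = 10501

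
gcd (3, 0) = 3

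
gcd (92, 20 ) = 4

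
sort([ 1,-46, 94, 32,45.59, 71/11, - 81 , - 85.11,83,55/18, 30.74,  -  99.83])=[  -  99.83, -85.11,  -  81,-46, 1, 55/18,71/11,30.74 , 32, 45.59,83, 94]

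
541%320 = 221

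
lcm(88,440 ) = 440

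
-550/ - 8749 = 550/8749 = 0.06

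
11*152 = 1672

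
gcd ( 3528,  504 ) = 504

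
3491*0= 0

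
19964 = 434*46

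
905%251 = 152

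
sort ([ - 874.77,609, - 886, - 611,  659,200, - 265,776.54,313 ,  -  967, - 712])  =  [ - 967  , - 886, - 874.77, - 712, - 611, - 265,200,313,609, 659,776.54] 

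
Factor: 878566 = 2^1*13^1 * 33791^1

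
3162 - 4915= - 1753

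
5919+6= 5925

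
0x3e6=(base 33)u8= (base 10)998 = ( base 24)1HE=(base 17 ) 37C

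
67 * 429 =28743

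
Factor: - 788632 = -2^3*13^1 * 7583^1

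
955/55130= 191/11026 =0.02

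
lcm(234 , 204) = 7956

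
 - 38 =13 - 51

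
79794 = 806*99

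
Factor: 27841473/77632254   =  2^ ( -1)*7^( - 1 ) * 11^1*281227^1*616129^( - 1 )=3093497/8625806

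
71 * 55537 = 3943127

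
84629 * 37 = 3131273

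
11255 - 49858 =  - 38603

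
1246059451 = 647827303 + 598232148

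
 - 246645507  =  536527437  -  783172944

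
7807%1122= 1075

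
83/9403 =83/9403 = 0.01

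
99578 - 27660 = 71918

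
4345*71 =308495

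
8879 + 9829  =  18708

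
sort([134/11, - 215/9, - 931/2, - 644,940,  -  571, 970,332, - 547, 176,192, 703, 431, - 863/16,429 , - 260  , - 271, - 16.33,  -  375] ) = [- 644, - 571,  -  547, - 931/2, - 375, - 271, - 260, - 863/16, - 215/9, - 16.33, 134/11,176,  192, 332, 429,  431, 703, 940 , 970]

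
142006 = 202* 703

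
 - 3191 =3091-6282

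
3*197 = 591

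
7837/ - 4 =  - 1960 +3/4   =  - 1959.25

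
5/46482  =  5/46482 = 0.00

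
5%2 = 1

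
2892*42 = 121464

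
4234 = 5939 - 1705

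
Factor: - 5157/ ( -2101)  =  3^3*11^( - 1) = 27/11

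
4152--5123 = 9275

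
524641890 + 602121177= 1126763067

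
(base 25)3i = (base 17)58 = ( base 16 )5D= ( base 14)69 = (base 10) 93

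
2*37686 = 75372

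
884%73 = 8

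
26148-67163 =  - 41015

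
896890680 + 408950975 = 1305841655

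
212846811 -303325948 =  - 90479137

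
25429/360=70 + 229/360  =  70.64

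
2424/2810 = 1212/1405 =0.86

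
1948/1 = 1948 = 1948.00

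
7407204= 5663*1308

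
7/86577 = 7/86577 = 0.00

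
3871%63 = 28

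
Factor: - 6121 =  - 6121^1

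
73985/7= 73985/7  =  10569.29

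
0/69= 0 = 0.00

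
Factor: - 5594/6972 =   -  2^( - 1 ) * 3^( - 1) * 7^ ( - 1)*83^(  -  1 )*2797^1 = - 2797/3486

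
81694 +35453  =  117147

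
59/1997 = 59/1997=0.03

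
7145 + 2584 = 9729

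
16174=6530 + 9644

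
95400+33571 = 128971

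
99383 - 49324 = 50059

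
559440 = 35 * 15984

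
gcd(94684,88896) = 4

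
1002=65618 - 64616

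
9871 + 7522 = 17393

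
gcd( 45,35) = 5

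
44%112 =44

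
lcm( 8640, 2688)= 120960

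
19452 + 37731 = 57183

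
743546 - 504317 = 239229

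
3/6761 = 3/6761  =  0.00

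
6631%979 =757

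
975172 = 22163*44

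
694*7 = 4858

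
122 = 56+66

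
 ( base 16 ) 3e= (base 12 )52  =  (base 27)28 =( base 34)1s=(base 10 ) 62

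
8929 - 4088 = 4841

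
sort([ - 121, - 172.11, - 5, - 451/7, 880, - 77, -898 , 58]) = [ - 898,-172.11, - 121,-77, - 451/7 , - 5,58,880]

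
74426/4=18606 + 1/2 = 18606.50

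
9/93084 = 3/31028 = 0.00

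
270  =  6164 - 5894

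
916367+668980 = 1585347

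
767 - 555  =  212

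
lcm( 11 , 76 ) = 836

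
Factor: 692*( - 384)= - 265728 = - 2^9*3^1 * 173^1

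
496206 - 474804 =21402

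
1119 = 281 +838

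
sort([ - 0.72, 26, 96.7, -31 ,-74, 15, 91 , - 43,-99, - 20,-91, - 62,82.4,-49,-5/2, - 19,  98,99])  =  [-99, - 91, - 74 , - 62,  -  49 , - 43, - 31, - 20, - 19 ,  -  5/2,-0.72,  15, 26, 82.4, 91, 96.7, 98,  99]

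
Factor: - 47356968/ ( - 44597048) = 5919621/5574631 = 3^1 *17^1 * 19^1*41^1*149^1*5574631^(-1)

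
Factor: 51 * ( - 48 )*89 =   -  2^4*3^2*17^1*89^1= - 217872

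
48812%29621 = 19191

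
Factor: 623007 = 3^2*7^1*11^1 * 29^1*31^1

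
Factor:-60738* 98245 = - 2^1*3^1 * 5^1*7^2*53^1*191^1*401^1=- 5967204810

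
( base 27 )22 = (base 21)2E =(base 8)70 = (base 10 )56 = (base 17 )35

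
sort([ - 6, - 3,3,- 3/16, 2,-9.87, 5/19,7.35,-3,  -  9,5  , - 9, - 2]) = [ -9.87, - 9 , - 9, - 6, - 3, - 3, - 2, - 3/16, 5/19, 2, 3,  5 , 7.35]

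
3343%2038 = 1305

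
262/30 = 131/15 = 8.73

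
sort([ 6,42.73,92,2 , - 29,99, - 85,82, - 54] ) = [ -85, -54, -29,2, 6,42.73, 82, 92,99] 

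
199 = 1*199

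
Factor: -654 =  - 2^1 * 3^1 * 109^1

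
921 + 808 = 1729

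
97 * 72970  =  7078090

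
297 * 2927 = 869319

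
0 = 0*222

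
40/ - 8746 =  - 1+4353/4373 = - 0.00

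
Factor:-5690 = -2^1*5^1*569^1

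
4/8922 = 2/4461 = 0.00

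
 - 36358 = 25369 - 61727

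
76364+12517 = 88881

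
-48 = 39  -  87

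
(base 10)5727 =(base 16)165f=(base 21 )CKF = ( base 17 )12DF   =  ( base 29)6NE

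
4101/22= 4101/22= 186.41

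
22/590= 11/295 = 0.04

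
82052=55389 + 26663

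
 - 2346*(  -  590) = 1384140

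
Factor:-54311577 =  -3^1*29^1*624271^1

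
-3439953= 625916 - 4065869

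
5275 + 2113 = 7388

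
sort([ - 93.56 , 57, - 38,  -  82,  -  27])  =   [ - 93.56, - 82  , - 38, - 27,57] 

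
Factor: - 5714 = -2^1*2857^1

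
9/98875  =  9/98875 = 0.00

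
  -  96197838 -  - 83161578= - 13036260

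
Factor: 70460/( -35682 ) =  - 35230/17841 = -2^1 * 3^(-1)*5^1*13^1*19^( - 1)*271^1*313^ (-1 ) 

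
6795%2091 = 522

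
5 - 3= 2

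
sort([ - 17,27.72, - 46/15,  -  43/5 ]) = [ - 17, - 43/5, - 46/15, 27.72]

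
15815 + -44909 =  - 29094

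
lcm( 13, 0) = 0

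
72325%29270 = 13785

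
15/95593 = 15/95593 = 0.00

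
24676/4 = 6169 = 6169.00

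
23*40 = 920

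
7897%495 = 472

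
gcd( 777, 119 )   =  7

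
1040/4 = 260 = 260.00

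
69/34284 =23/11428= 0.00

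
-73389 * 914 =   -  67077546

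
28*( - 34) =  - 952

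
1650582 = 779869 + 870713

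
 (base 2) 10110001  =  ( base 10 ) 177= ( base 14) C9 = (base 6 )453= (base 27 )6F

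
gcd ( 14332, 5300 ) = 4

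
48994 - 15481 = 33513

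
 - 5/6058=  -  1 + 6053/6058 =- 0.00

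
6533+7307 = 13840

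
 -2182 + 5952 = 3770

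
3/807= 1/269 = 0.00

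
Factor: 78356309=97^1*807797^1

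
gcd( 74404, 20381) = 89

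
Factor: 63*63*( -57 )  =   - 226233 = -3^5  *  7^2*19^1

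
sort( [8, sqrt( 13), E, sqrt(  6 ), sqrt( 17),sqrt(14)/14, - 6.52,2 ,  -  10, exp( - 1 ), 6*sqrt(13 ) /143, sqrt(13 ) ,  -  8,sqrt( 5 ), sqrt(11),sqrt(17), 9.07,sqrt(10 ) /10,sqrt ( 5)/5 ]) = [ - 10,-8, - 6.52  ,  6*sqrt( 13)/143,sqrt( 14) /14,sqrt (10)/10,exp( - 1 ),sqrt(5)/5, 2, sqrt(5), sqrt( 6 ), E, sqrt( 11), sqrt( 13 ), sqrt( 13 ), sqrt( 17),sqrt( 17), 8, 9.07 ]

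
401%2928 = 401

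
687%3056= 687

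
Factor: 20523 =3^1*6841^1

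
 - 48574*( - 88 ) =4274512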